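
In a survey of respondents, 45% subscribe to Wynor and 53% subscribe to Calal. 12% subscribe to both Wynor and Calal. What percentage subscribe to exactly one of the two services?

P(exactly one) = 45 + 53 − 2·12 = 74%

74%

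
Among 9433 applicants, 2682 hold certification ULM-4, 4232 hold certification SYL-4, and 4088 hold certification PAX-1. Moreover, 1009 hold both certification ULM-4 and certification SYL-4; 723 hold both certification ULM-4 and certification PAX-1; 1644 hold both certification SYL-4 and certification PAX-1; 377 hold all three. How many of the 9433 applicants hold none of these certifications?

Inclusion–exclusion gives
|union| = 2682 + 4232 + 4088 − 1009 − 723 − 1644 + 377 = 8003
None: 9433 − 8003 = 1430

1430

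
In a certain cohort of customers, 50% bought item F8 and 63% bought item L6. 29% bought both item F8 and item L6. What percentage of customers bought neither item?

16%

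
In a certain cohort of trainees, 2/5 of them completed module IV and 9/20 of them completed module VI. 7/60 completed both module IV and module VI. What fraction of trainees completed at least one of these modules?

11/15

Inclusion–exclusion gives
P(≥1) = 2/5 + 9/20 − 7/60 = 11/15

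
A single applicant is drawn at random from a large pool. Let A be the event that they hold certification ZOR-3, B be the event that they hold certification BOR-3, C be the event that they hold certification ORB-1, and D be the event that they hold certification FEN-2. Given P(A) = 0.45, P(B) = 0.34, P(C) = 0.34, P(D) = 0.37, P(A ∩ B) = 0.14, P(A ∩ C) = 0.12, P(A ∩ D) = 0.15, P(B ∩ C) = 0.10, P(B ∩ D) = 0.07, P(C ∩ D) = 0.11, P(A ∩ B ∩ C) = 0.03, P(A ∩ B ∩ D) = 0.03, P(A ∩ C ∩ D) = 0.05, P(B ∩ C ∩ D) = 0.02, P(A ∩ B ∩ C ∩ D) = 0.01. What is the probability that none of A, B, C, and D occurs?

0.07

P(A ∪ B ∪ C ∪ D) = 0.45 + 0.34 + 0.34 + 0.37 − 0.14 − 0.12 − 0.15 − 0.10 − 0.07 − 0.11 + 0.03 + 0.03 + 0.05 + 0.02 − 0.01 = 0.93
P(none) = 1 − 0.93 = 0.07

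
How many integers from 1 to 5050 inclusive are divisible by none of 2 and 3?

Apply inclusion-exclusion:
2525 + 1683 − 841 = 3367
5050 − 3367 = 1683

1683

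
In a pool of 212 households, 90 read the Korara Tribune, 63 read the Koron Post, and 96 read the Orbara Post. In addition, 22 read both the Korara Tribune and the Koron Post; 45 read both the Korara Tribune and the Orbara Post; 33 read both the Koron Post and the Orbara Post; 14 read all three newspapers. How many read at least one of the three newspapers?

By inclusion-exclusion,
|at least one| = 90 + 63 + 96 − 22 − 45 − 33 + 14 = 163

163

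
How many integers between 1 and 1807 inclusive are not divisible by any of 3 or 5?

Inclusion–exclusion gives
⌊1807/3⌋ + ⌊1807/5⌋ − ⌊1807/15⌋ = 602 + 361 − 120 = 843
1807 − 843 = 964

964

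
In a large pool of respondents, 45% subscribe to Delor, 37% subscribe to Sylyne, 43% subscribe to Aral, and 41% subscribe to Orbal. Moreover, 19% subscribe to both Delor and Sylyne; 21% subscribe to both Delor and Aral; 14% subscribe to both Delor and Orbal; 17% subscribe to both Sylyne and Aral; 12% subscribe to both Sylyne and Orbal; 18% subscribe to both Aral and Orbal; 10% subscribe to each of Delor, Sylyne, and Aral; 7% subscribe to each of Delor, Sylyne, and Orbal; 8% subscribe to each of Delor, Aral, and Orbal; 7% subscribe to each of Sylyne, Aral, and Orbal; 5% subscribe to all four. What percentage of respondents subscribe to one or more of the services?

92%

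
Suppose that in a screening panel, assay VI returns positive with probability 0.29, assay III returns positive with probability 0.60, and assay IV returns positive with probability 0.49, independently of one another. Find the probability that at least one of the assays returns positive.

0.85516

Independence gives P(none) = ∏(1 − pᵢ).
P(none) = (1 − 0.29) × (1 − 0.60) × (1 − 0.49) = 0.71 × 0.40 × 0.51 = 0.14484
P(at least one) = 1 − 0.14484 = 0.85516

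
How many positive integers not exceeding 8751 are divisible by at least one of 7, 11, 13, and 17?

2826

Apply inclusion-exclusion:
⌊8751/7⌋ + ⌊8751/11⌋ + ⌊8751/13⌋ + ⌊8751/17⌋ − ⌊8751/77⌋ − ⌊8751/91⌋ − ⌊8751/119⌋ − ⌊8751/143⌋ − ⌊8751/187⌋ − ⌊8751/221⌋ + ⌊8751/1001⌋ + ⌊8751/1309⌋ + ⌊8751/1547⌋ + ⌊8751/2431⌋ − ⌊8751/17017⌋ = 1250 + 795 + 673 + 514 − 113 − 96 − 73 − 61 − 46 − 39 + 8 + 6 + 5 + 3 − 0 = 2826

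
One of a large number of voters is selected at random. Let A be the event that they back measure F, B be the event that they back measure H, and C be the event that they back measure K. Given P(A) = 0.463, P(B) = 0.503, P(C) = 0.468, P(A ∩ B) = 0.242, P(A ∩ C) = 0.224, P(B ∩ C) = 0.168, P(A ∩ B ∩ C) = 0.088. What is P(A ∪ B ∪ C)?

Using inclusion–exclusion:
P(A ∪ B ∪ C) = 0.463 + 0.503 + 0.468 − 0.242 − 0.224 − 0.168 + 0.088 = 0.888

0.888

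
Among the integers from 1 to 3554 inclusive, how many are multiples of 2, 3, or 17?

2439

By inclusion-exclusion,
1777 + 1184 + 209 − 592 − 104 − 69 + 34 = 2439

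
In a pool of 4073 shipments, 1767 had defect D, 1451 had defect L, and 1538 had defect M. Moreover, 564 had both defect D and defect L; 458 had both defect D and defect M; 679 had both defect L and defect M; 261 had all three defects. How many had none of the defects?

|at least one| = 1767 + 1451 + 1538 − 564 − 458 − 679 + 261 = 3316
None: 4073 − 3316 = 757

757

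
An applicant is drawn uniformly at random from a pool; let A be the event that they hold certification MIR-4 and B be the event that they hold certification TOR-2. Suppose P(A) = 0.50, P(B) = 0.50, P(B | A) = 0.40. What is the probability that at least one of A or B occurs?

0.80

P(A ∩ B) = P(A)·P(B|A) = 0.50 × 0.40 = 0.20
P(A ∪ B) = 0.50 + 0.50 − 0.20 = 0.80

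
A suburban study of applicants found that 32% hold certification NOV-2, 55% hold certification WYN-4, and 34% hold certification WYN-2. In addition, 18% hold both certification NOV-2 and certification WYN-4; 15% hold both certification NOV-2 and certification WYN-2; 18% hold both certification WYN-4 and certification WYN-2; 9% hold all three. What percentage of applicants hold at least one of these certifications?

P(at least one) = 32 + 55 + 34 − 18 − 15 − 18 + 9 = 79%

79%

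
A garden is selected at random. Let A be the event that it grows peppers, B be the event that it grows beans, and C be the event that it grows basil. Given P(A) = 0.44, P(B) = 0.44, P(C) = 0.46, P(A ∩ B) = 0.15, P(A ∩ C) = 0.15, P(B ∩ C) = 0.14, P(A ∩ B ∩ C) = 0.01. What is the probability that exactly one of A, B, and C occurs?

0.49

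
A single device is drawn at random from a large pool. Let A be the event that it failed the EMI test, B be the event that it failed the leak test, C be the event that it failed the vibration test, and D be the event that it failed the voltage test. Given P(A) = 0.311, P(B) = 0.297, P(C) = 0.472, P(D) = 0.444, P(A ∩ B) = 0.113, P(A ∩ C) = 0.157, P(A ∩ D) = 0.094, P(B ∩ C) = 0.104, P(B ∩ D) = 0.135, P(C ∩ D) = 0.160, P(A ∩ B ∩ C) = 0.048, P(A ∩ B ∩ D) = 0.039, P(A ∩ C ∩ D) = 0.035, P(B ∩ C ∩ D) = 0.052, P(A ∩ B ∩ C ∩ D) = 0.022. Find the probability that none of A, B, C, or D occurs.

By inclusion-exclusion,
P(A ∪ B ∪ C ∪ D) = 0.311 + 0.297 + 0.472 + 0.444 − 0.113 − 0.157 − 0.094 − 0.104 − 0.135 − 0.160 + 0.048 + 0.039 + 0.035 + 0.052 − 0.022 = 0.913
P(none) = 1 − 0.913 = 0.087

0.087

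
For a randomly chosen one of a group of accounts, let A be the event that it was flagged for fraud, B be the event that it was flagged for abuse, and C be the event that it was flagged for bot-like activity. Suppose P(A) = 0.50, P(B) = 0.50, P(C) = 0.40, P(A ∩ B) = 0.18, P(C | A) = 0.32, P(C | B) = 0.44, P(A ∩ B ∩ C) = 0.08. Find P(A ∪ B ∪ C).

0.92

P(A ∩ C) = P(A)·P(C|A) = 0.50 × 0.32 = 0.16
P(B ∩ C) = P(B)·P(C|B) = 0.50 × 0.44 = 0.22
P(A ∪ B ∪ C) = 0.50 + 0.50 + 0.40 − 0.18 − 0.16 − 0.22 + 0.08 = 0.92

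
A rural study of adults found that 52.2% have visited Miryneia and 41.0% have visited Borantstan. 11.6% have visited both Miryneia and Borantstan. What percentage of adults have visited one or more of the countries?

81.6%

By inclusion–exclusion:
P(≥1) = 52.2 + 41.0 − 11.6 = 81.6%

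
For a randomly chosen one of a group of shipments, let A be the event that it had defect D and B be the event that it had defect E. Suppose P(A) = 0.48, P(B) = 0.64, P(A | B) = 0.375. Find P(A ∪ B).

0.88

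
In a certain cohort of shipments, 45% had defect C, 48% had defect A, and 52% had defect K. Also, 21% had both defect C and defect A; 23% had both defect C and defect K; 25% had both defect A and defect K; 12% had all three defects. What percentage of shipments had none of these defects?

Inclusion–exclusion gives
P(≥1) = 45 + 48 + 52 − 21 − 23 − 25 + 12 = 88%
P(none) = 100% − 88% = 12%

12%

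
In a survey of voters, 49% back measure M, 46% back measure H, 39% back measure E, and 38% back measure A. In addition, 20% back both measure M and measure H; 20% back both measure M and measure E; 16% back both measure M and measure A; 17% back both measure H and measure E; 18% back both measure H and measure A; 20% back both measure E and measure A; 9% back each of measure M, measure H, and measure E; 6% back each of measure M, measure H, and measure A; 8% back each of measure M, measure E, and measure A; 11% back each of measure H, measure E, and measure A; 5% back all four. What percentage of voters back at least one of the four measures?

90%

By inclusion–exclusion:
P(≥1) = 49 + 46 + 39 + 38 − 20 − 20 − 16 − 17 − 18 − 20 + 9 + 6 + 8 + 11 − 5 = 90%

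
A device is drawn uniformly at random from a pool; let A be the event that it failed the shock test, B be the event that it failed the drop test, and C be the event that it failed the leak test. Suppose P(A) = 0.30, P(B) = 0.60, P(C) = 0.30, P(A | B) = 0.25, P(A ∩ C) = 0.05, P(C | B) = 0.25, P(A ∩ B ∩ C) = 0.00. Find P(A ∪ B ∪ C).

P(A ∩ B) = P(B)·P(A|B) = 0.60 × 0.25 = 0.15
P(B ∩ C) = P(B)·P(C|B) = 0.60 × 0.25 = 0.15
Inclusion–exclusion gives
P(A ∪ B ∪ C) = 0.30 + 0.60 + 0.30 − 0.15 − 0.05 − 0.15 + 0.00 = 0.85

0.85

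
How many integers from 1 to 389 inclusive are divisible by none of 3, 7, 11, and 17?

192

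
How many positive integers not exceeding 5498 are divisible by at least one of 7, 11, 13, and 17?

Apply inclusion-exclusion:
785 + 499 + 422 + 323 − 71 − 60 − 46 − 38 − 29 − 24 + 5 + 4 + 3 + 2 − 0 = 1775

1775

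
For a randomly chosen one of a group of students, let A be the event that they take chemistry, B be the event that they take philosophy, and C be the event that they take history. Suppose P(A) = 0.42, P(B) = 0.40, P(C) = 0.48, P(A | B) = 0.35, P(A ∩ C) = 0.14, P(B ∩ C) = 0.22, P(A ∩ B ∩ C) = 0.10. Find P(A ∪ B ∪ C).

P(A ∩ B) = P(B)·P(A|B) = 0.40 × 0.35 = 0.14
Inclusion–exclusion gives
P(A ∪ B ∪ C) = 0.42 + 0.40 + 0.48 − 0.14 − 0.14 − 0.22 + 0.10 = 0.90

0.90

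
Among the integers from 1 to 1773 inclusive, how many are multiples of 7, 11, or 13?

497

⌊1773/7⌋ + ⌊1773/11⌋ + ⌊1773/13⌋ − ⌊1773/77⌋ − ⌊1773/91⌋ − ⌊1773/143⌋ + ⌊1773/1001⌋ = 253 + 161 + 136 − 23 − 19 − 12 + 1 = 497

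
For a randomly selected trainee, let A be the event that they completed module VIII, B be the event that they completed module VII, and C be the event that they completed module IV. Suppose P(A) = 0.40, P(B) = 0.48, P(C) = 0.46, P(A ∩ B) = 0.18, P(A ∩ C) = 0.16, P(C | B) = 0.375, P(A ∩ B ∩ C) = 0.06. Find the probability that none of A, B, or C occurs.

0.12

P(B ∩ C) = P(B)·P(C|B) = 0.48 × 0.375 = 0.18
Using inclusion–exclusion:
P(A ∪ B ∪ C) = 0.40 + 0.48 + 0.46 − 0.18 − 0.16 − 0.18 + 0.06 = 0.88
P(none) = 1 − 0.88 = 0.12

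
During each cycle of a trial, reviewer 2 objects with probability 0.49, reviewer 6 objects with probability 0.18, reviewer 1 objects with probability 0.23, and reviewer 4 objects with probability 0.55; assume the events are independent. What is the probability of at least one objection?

0.8550937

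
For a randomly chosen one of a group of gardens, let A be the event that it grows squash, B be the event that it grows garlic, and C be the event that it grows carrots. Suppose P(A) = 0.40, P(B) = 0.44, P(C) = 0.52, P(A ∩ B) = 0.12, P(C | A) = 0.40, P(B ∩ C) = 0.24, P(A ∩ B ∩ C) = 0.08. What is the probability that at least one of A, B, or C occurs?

P(A ∩ C) = P(A)·P(C|A) = 0.40 × 0.40 = 0.16
P(A ∪ B ∪ C) = 0.40 + 0.44 + 0.52 − 0.12 − 0.16 − 0.24 + 0.08 = 0.92

0.92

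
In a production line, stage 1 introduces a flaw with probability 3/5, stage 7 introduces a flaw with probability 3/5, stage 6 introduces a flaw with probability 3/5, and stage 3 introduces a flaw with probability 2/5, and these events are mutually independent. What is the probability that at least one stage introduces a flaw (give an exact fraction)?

P(none) = (1 − 3/5) × (1 − 3/5) × (1 − 3/5) × (1 − 2/5) = 2/5 × 2/5 × 2/5 × 3/5 = 24/625
P(at least one) = 1 − 24/625 = 601/625

601/625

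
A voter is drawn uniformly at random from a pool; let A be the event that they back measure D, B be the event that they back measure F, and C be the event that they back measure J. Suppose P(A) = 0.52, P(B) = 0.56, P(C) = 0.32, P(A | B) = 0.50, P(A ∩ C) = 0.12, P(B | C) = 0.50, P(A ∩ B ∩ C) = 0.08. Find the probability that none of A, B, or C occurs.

P(A ∩ B) = P(B)·P(A|B) = 0.56 × 0.50 = 0.28
P(B ∩ C) = P(C)·P(B|C) = 0.32 × 0.50 = 0.16
By inclusion–exclusion:
P(A ∪ B ∪ C) = 0.52 + 0.56 + 0.32 − 0.28 − 0.12 − 0.16 + 0.08 = 0.92
P(none) = 1 − 0.92 = 0.08

0.08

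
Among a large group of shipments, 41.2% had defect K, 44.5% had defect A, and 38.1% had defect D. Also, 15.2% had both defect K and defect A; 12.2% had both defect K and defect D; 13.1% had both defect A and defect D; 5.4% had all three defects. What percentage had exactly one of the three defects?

59.0%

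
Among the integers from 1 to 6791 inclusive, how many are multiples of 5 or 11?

By inclusion-exclusion,
floor(6791/5) + floor(6791/11) − floor(6791/55) = 1358 + 617 − 123 = 1852

1852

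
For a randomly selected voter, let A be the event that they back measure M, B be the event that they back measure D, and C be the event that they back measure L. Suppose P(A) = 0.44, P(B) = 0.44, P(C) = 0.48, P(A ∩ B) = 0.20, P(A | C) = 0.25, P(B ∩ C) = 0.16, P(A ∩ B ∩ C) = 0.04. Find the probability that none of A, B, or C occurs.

P(A ∩ C) = P(C)·P(A|C) = 0.48 × 0.25 = 0.12
P(A ∪ B ∪ C) = 0.44 + 0.44 + 0.48 − 0.20 − 0.12 − 0.16 + 0.04 = 0.92
P(none) = 1 − 0.92 = 0.08

0.08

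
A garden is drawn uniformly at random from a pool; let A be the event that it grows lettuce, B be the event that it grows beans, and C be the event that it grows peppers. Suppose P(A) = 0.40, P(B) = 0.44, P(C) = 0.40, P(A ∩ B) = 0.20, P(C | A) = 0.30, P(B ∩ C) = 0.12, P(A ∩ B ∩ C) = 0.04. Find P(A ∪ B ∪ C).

P(A ∩ C) = P(A)·P(C|A) = 0.40 × 0.30 = 0.12
Inclusion–exclusion gives
P(A ∪ B ∪ C) = 0.40 + 0.44 + 0.40 − 0.20 − 0.12 − 0.12 + 0.04 = 0.84

0.84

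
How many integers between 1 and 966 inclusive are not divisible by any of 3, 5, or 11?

By inclusion-exclusion,
322 + 193 + 87 − 64 − 29 − 17 + 5 = 497
966 − 497 = 469

469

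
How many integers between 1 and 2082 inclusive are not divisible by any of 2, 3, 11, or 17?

floor(2082/2) + floor(2082/3) + floor(2082/11) + floor(2082/17) − floor(2082/6) − floor(2082/22) − floor(2082/34) − floor(2082/33) − floor(2082/51) − floor(2082/187) + floor(2082/66) + floor(2082/102) + floor(2082/374) + floor(2082/561) − floor(2082/1122) = 1041 + 694 + 189 + 122 − 347 − 94 − 61 − 63 − 40 − 11 + 31 + 20 + 5 + 3 − 1 = 1488
2082 − 1488 = 594

594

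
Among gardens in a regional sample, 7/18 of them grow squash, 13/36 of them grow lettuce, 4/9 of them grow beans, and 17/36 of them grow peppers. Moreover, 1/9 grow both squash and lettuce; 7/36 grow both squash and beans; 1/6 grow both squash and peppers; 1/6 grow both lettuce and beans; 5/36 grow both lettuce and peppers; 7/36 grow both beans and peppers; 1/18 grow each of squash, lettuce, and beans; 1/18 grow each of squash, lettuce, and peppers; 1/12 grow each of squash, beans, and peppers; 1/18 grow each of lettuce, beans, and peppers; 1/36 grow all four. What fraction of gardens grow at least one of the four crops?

Using inclusion–exclusion:
P(≥1) = 7/18 + 13/36 + 4/9 + 17/36 − 1/9 − 7/36 − 1/6 − 1/6 − 5/36 − 7/36 + 1/18 + 1/18 + 1/12 + 1/18 − 1/36 = 11/12

11/12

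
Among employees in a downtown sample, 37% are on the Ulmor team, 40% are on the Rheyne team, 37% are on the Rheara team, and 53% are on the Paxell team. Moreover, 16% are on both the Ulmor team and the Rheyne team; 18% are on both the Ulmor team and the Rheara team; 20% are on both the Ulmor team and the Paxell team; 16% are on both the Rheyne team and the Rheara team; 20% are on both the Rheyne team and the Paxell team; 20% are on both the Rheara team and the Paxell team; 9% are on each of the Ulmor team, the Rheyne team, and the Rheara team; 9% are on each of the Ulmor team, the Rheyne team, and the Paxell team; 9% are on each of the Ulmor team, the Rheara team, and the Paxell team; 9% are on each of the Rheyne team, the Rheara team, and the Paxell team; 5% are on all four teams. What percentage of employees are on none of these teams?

Inclusion–exclusion gives
P(≥1) = 37 + 40 + 37 + 53 − 16 − 18 − 20 − 16 − 20 − 20 + 9 + 9 + 9 + 9 − 5 = 88%
P(none) = 100% − 88% = 12%

12%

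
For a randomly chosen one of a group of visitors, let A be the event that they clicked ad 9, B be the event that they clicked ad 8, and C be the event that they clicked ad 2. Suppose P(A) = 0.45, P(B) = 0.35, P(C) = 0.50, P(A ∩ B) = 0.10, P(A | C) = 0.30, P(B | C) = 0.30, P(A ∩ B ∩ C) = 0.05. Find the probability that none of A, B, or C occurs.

P(A ∩ C) = P(C)·P(A|C) = 0.50 × 0.30 = 0.15
P(B ∩ C) = P(C)·P(B|C) = 0.50 × 0.30 = 0.15
By inclusion–exclusion:
P(A ∪ B ∪ C) = 0.45 + 0.35 + 0.50 − 0.10 − 0.15 − 0.15 + 0.05 = 0.95
P(none) = 1 − 0.95 = 0.05

0.05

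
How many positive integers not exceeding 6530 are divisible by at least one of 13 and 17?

857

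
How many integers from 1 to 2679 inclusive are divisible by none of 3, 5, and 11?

893 + 535 + 243 − 178 − 81 − 48 + 16 = 1380
2679 − 1380 = 1299

1299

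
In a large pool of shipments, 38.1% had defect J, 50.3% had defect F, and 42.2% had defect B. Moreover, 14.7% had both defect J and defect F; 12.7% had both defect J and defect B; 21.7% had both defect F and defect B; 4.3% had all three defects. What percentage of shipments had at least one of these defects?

85.8%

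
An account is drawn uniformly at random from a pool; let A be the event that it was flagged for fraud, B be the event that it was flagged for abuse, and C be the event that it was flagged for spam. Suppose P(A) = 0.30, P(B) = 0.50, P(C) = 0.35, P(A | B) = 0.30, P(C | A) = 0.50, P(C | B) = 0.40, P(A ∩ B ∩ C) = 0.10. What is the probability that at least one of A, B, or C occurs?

0.75

P(A ∩ B) = P(B)·P(A|B) = 0.50 × 0.30 = 0.15
P(A ∩ C) = P(A)·P(C|A) = 0.30 × 0.50 = 0.15
P(B ∩ C) = P(B)·P(C|B) = 0.50 × 0.40 = 0.20
Inclusion–exclusion gives
P(A ∪ B ∪ C) = 0.30 + 0.50 + 0.35 − 0.15 − 0.15 − 0.20 + 0.10 = 0.75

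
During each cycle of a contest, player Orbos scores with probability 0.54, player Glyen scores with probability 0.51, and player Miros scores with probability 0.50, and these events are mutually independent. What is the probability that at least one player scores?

Since the events are independent, P(none) is the product of the individual non-occurrence probabilities.
P(none) = (1 − 0.54) × (1 − 0.51) × (1 − 0.50) = 0.46 × 0.49 × 0.50 = 0.1127
P(at least one) = 1 − 0.1127 = 0.8873

0.8873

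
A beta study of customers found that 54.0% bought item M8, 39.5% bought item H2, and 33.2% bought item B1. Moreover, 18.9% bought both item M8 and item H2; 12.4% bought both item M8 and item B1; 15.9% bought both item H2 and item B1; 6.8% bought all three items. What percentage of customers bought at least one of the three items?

P(union) = 54.0 + 39.5 + 33.2 − 18.9 − 12.4 − 15.9 + 6.8 = 86.3%

86.3%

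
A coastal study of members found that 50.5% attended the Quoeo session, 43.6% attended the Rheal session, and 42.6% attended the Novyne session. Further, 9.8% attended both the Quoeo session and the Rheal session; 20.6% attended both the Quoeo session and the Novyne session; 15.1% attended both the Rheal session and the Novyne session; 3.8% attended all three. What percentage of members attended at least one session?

95.0%

Using inclusion–exclusion:
P(at least one) = 50.5 + 43.6 + 42.6 − 9.8 − 20.6 − 15.1 + 3.8 = 95.0%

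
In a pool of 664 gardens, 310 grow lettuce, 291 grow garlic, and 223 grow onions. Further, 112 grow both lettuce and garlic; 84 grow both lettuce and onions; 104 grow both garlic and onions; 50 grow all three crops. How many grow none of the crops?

By inclusion-exclusion,
N(≥1) = 310 + 291 + 223 − 112 − 84 − 104 + 50 = 574
None: 664 − 574 = 90

90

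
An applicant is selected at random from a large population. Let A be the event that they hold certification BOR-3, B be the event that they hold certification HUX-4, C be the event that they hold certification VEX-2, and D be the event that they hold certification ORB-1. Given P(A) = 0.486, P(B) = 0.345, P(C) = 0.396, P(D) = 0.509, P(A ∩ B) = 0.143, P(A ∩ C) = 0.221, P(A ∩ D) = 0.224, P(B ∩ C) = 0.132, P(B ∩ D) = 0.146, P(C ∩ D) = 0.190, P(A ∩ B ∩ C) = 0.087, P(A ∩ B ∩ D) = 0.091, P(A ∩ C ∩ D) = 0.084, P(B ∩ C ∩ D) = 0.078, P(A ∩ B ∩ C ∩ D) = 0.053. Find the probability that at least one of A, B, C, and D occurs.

Using inclusion–exclusion:
P(A ∪ B ∪ C ∪ D) = 0.486 + 0.345 + 0.396 + 0.509 − 0.143 − 0.221 − 0.224 − 0.132 − 0.146 − 0.190 + 0.087 + 0.091 + 0.084 + 0.078 − 0.053 = 0.967

0.967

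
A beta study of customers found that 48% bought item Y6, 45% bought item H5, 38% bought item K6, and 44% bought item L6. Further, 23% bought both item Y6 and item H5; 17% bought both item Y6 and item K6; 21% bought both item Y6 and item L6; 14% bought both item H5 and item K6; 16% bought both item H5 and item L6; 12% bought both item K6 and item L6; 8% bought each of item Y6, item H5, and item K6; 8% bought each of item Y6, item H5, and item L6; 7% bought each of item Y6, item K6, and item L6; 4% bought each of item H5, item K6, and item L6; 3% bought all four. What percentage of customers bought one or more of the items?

96%

Using inclusion–exclusion:
P(at least one) = 48 + 45 + 38 + 44 − 23 − 17 − 21 − 14 − 16 − 12 + 8 + 8 + 7 + 4 − 3 = 96%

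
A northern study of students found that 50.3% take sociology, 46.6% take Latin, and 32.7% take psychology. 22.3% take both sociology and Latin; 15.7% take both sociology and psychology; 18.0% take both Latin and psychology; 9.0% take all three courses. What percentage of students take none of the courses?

17.4%

P(union) = 50.3 + 46.6 + 32.7 − 22.3 − 15.7 − 18.0 + 9.0 = 82.6%
P(none) = 100% − 82.6% = 17.4%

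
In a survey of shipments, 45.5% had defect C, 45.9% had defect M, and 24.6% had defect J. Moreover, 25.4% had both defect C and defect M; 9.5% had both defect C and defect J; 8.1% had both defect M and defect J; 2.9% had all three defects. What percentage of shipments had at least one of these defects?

75.9%

P(union) = 45.5 + 45.9 + 24.6 − 25.4 − 9.5 − 8.1 + 2.9 = 75.9%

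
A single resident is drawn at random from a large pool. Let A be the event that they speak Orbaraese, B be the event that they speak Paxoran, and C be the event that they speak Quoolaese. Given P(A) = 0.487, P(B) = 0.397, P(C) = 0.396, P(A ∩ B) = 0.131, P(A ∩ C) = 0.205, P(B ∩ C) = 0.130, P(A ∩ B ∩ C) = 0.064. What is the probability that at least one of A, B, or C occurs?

By inclusion-exclusion,
P(A ∪ B ∪ C) = 0.487 + 0.397 + 0.396 − 0.131 − 0.205 − 0.130 + 0.064 = 0.878

0.878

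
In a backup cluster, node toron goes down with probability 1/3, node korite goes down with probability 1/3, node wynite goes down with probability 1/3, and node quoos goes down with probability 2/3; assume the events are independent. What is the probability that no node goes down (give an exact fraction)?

8/81

Independence gives P(none) = ∏(1 − pᵢ).
P(none) = (1 − 1/3) × (1 − 1/3) × (1 − 1/3) × (1 − 2/3) = 2/3 × 2/3 × 2/3 × 1/3 = 8/81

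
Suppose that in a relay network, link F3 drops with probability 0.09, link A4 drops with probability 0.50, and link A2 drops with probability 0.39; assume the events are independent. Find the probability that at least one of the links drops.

Since the events are independent, P(none) is the product of the individual non-occurrence probabilities.
P(none) = (1 − 0.09) × (1 − 0.50) × (1 − 0.39) = 0.91 × 0.50 × 0.61 = 0.27755
P(at least one) = 1 − 0.27755 = 0.72245

0.72245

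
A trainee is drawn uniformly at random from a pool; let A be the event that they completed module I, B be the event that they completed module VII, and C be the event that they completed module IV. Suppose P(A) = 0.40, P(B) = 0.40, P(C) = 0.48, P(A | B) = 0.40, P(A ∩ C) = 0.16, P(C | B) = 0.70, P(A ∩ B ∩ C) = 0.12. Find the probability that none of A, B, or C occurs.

P(A ∩ B) = P(B)·P(A|B) = 0.40 × 0.40 = 0.16
P(B ∩ C) = P(B)·P(C|B) = 0.40 × 0.70 = 0.28
Using inclusion–exclusion:
P(A ∪ B ∪ C) = 0.40 + 0.40 + 0.48 − 0.16 − 0.16 − 0.28 + 0.12 = 0.80
P(none) = 1 − 0.80 = 0.20

0.20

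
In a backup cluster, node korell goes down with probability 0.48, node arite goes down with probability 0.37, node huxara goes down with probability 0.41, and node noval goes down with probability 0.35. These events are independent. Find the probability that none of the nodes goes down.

Independence gives P(none) = ∏(1 − pᵢ).
P(none) = (1 − 0.48) × (1 − 0.37) × (1 − 0.41) × (1 − 0.35) = 0.52 × 0.63 × 0.59 × 0.65 = 0.1256346

0.1256346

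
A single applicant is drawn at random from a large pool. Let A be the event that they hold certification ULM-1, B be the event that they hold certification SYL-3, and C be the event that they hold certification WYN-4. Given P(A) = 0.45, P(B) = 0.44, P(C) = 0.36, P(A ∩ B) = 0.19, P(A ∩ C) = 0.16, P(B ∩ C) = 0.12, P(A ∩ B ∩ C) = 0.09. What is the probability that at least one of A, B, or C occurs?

Inclusion–exclusion gives
P(A ∪ B ∪ C) = 0.45 + 0.44 + 0.36 − 0.19 − 0.16 − 0.12 + 0.09 = 0.87

0.87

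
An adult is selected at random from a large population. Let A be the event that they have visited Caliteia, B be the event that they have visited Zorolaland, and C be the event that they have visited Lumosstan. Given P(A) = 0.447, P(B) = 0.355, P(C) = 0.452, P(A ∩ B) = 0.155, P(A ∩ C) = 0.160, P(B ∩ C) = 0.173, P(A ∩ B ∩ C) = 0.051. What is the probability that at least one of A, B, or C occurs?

0.817

P(A ∪ B ∪ C) = 0.447 + 0.355 + 0.452 − 0.155 − 0.160 − 0.173 + 0.051 = 0.817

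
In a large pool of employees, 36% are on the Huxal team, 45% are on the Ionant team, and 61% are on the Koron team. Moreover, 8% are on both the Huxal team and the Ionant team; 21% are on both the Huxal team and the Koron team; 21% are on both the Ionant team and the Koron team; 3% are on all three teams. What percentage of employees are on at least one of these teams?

P(union) = 36 + 45 + 61 − 8 − 21 − 21 + 3 = 95%

95%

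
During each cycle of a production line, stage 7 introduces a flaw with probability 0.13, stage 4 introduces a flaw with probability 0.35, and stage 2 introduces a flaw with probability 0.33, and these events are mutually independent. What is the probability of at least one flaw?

0.621115

Since the events are independent, P(none) is the product of the individual non-occurrence probabilities.
P(none) = (1 − 0.13) × (1 − 0.35) × (1 − 0.33) = 0.87 × 0.65 × 0.67 = 0.378885
P(at least one) = 1 − 0.378885 = 0.621115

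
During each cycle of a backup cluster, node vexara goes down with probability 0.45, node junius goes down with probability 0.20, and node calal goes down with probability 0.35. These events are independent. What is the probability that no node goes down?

0.286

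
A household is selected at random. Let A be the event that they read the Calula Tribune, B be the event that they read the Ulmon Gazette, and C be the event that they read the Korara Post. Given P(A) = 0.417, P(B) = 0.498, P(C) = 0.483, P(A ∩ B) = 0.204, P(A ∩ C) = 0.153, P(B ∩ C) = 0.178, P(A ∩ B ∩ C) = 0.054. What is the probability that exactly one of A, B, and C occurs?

0.490

By inclusion–exclusion (exactly-one form):
P(exactly one) = 0.417 + 0.498 + 0.483 − 2·0.204 − 2·0.153 − 2·0.178 + 3·0.054 = 0.490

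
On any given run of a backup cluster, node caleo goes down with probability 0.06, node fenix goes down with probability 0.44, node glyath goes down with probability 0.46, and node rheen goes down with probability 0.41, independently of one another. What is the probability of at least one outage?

0.83228896

Since the events are independent, P(none) is the product of the individual non-occurrence probabilities.
P(none) = (1 − 0.06) × (1 − 0.44) × (1 − 0.46) × (1 − 0.41) = 0.94 × 0.56 × 0.54 × 0.59 = 0.16771104
P(at least one) = 1 − 0.16771104 = 0.83228896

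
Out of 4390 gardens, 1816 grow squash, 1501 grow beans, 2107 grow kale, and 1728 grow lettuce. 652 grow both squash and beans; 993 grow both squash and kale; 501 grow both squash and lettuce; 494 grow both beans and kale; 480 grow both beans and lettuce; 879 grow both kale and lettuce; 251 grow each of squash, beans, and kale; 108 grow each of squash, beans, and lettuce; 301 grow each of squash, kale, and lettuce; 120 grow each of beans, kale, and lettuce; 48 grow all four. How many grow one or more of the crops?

By inclusion-exclusion,
|union| = 1816 + 1501 + 2107 + 1728 − 652 − 993 − 501 − 494 − 480 − 879 + 251 + 108 + 301 + 120 − 48 = 3885

3885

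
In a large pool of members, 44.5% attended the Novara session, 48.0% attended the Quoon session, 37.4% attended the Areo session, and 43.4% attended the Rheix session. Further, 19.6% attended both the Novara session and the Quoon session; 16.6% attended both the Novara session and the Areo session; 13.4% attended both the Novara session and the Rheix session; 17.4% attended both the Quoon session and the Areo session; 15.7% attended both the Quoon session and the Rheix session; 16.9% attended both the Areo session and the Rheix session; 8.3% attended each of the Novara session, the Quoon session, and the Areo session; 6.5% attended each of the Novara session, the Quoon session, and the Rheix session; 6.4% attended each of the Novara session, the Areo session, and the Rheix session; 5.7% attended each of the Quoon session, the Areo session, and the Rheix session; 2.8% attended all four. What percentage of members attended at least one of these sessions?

97.8%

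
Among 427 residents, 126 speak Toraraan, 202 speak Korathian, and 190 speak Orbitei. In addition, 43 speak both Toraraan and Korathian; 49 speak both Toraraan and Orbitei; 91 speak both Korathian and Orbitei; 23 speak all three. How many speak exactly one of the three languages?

|exactly one| = 126 + 202 + 190 − 2·43 − 2·49 − 2·91 + 3·23 = 221

221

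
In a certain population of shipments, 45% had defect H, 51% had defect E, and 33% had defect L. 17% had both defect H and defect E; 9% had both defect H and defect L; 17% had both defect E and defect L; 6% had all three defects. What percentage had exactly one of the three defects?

By inclusion–exclusion (exactly-one form):
P(exactly one) = 45 + 51 + 33 − 2·17 − 2·9 − 2·17 + 3·6 = 61%

61%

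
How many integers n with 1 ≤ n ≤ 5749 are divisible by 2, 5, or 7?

3778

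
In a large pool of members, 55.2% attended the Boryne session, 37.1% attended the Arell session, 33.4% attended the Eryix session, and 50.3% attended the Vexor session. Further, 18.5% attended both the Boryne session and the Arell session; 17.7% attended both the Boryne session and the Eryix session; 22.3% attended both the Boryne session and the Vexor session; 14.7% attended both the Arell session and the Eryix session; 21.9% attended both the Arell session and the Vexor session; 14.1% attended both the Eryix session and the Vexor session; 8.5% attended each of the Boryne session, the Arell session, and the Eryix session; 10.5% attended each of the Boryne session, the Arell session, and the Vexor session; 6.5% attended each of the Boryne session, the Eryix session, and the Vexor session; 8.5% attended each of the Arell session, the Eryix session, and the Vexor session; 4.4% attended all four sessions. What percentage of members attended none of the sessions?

3.6%

Inclusion–exclusion gives
P(union) = 55.2 + 37.1 + 33.4 + 50.3 − 18.5 − 17.7 − 22.3 − 14.7 − 21.9 − 14.1 + 8.5 + 10.5 + 6.5 + 8.5 − 4.4 = 96.4%
P(none) = 100% − 96.4% = 3.6%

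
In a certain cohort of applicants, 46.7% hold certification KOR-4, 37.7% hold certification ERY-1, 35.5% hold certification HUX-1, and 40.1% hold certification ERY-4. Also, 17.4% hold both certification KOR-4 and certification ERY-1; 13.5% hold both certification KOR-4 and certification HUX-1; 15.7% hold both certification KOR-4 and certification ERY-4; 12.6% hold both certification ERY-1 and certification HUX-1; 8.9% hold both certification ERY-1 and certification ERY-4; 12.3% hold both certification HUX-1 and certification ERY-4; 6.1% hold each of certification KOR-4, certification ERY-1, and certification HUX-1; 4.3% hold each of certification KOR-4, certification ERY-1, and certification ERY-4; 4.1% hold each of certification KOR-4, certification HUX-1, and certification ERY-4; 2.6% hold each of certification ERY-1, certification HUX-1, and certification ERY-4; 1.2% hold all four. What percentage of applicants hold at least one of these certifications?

Using inclusion–exclusion:
P(union) = 46.7 + 37.7 + 35.5 + 40.1 − 17.4 − 13.5 − 15.7 − 12.6 − 8.9 − 12.3 + 6.1 + 4.3 + 4.1 + 2.6 − 1.2 = 95.5%

95.5%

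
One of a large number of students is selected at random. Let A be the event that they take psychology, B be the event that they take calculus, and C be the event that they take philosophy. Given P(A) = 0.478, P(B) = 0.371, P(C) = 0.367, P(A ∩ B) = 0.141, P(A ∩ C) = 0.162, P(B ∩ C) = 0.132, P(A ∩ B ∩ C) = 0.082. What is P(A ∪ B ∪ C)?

P(A ∪ B ∪ C) = 0.478 + 0.371 + 0.367 − 0.141 − 0.162 − 0.132 + 0.082 = 0.863

0.863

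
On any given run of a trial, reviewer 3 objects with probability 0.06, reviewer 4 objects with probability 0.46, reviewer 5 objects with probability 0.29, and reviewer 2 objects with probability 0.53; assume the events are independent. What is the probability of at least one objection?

0.83061388

P(none) = (1 − 0.06) × (1 − 0.46) × (1 − 0.29) × (1 − 0.53) = 0.94 × 0.54 × 0.71 × 0.47 = 0.16938612
P(at least one) = 1 − 0.16938612 = 0.83061388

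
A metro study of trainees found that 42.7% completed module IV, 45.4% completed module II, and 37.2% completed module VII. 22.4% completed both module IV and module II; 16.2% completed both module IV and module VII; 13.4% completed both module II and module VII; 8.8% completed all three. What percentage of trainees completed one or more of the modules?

P(union) = 42.7 + 45.4 + 37.2 − 22.4 − 16.2 − 13.4 + 8.8 = 82.1%

82.1%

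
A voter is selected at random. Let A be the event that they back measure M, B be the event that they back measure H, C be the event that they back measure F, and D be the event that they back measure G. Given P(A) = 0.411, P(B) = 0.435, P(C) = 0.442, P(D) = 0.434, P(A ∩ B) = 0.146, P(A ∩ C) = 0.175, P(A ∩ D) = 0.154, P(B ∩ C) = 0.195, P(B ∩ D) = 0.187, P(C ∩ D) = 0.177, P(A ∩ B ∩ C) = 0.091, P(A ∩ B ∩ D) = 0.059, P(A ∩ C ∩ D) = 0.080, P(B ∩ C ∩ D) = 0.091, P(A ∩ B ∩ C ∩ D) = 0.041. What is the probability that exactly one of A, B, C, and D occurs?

0.453

By inclusion–exclusion (exactly-one form):
P(exactly one) = 0.411 + 0.435 + 0.442 + 0.434 − 2·0.146 − 2·0.175 − 2·0.154 − 2·0.195 − 2·0.187 − 2·0.177 + 3·0.091 + 3·0.059 + 3·0.080 + 3·0.091 − 4·0.041 = 0.453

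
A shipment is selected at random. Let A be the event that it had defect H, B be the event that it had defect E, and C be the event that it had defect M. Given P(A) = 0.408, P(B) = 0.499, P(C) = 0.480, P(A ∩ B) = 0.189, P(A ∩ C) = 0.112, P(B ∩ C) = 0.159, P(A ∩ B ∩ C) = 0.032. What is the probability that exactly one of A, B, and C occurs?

0.563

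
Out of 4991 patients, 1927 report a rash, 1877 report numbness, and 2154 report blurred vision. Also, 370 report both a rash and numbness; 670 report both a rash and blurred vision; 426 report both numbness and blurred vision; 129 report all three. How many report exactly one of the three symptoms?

3413

|exactly one| = 1927 + 1877 + 2154 − 2·370 − 2·670 − 2·426 + 3·129 = 3413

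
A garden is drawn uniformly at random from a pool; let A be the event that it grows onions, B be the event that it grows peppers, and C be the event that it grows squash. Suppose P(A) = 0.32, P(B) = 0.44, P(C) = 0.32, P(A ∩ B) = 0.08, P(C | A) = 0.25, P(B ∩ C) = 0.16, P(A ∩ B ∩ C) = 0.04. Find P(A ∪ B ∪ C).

0.80

P(A ∩ C) = P(A)·P(C|A) = 0.32 × 0.25 = 0.08
By inclusion-exclusion,
P(A ∪ B ∪ C) = 0.32 + 0.44 + 0.32 − 0.08 − 0.08 − 0.16 + 0.04 = 0.80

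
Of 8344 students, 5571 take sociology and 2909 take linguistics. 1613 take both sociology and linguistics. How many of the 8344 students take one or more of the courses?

Apply inclusion-exclusion:
|at least one| = 5571 + 2909 − 1613 = 6867

6867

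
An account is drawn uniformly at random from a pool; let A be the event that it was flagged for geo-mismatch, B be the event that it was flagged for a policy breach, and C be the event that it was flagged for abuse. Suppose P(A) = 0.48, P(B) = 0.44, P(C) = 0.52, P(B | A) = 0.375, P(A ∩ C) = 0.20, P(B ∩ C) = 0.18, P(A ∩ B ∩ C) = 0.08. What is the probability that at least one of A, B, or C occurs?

P(A ∩ B) = P(A)·P(B|A) = 0.48 × 0.375 = 0.18
P(A ∪ B ∪ C) = 0.48 + 0.44 + 0.52 − 0.18 − 0.20 − 0.18 + 0.08 = 0.96

0.96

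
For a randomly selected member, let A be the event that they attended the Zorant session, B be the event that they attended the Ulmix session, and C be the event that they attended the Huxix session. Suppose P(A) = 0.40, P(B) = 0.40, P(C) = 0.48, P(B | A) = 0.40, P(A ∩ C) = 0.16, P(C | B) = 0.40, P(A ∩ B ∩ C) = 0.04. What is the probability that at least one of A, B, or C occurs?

P(A ∩ B) = P(A)·P(B|A) = 0.40 × 0.40 = 0.16
P(B ∩ C) = P(B)·P(C|B) = 0.40 × 0.40 = 0.16
Inclusion–exclusion gives
P(A ∪ B ∪ C) = 0.40 + 0.40 + 0.48 − 0.16 − 0.16 − 0.16 + 0.04 = 0.84

0.84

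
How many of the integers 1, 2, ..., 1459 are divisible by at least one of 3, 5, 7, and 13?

842

Inclusion–exclusion gives
⌊1459/3⌋ + ⌊1459/5⌋ + ⌊1459/7⌋ + ⌊1459/13⌋ − ⌊1459/15⌋ − ⌊1459/21⌋ − ⌊1459/39⌋ − ⌊1459/35⌋ − ⌊1459/65⌋ − ⌊1459/91⌋ + ⌊1459/105⌋ + ⌊1459/195⌋ + ⌊1459/273⌋ + ⌊1459/455⌋ − ⌊1459/1365⌋ = 486 + 291 + 208 + 112 − 97 − 69 − 37 − 41 − 22 − 16 + 13 + 7 + 5 + 3 − 1 = 842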